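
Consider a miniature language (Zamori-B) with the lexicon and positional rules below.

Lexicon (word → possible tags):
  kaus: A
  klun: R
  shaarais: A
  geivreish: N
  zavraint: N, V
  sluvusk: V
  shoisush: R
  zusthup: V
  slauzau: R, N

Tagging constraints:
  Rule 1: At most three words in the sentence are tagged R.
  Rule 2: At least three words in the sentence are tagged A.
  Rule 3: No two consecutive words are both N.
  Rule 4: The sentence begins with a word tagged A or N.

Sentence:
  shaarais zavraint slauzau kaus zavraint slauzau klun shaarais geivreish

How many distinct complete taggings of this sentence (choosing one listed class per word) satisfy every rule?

9

Candidates per position — 1:shaarais {A}; 2:zavraint {N,V}; 3:slauzau {R,N}; 4:kaus {A}; 5:zavraint {N,V}; 6:slauzau {R,N}; 7:klun {R}; 8:shaarais {A}; 9:geivreish {N}.
There are 16 candidate sequences in total.
Checking each against the rules leaves 9 sequences.
Count = 9.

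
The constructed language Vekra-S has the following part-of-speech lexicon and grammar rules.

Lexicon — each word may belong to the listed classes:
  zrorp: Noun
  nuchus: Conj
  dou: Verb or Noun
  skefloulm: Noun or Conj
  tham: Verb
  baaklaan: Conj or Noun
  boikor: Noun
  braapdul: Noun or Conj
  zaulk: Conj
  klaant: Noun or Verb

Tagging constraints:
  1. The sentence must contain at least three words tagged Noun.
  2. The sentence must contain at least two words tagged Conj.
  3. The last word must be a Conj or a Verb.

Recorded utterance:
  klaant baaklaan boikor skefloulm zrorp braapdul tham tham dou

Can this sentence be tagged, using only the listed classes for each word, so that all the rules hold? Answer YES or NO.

YES

Candidates per position — 1:klaant {Noun,Verb}; 2:baaklaan {Conj,Noun}; 3:boikor {Noun}; 4:skefloulm {Noun,Conj}; 5:zrorp {Noun}; 6:braapdul {Noun,Conj}; 7:tham {Verb}; 8:tham {Verb}; 9:dou {Verb,Noun}.
One satisfying assignment: Noun Conj Noun Conj Noun Conj Verb Verb Verb.
Verifying each rule — rule 1 satisfied; rule 2 satisfied; rule 3 satisfied.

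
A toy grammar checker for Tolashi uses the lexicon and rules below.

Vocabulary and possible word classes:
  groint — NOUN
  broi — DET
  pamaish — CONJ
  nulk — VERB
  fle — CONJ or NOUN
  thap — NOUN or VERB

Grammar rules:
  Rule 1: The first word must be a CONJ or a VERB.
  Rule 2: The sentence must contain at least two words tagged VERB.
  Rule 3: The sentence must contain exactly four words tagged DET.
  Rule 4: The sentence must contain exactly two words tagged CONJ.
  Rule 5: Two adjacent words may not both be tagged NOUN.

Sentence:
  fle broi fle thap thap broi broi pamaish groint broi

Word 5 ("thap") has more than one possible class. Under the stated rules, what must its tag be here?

VERB

Candidates per position — 1:fle {CONJ,NOUN}; 2:broi {DET}; 3:fle {CONJ,NOUN}; 4:thap {NOUN,VERB}; 5:thap {NOUN,VERB}; 6:broi {DET}; 7:broi {DET}; 8:pamaish {CONJ}; 9:groint {NOUN}; 10:broi {DET}.
At position 1, choosing NOUN makes rule 1 impossible to satisfy; hence CONJ.
At position 3, choosing CONJ makes rule 4 impossible to satisfy; hence NOUN.
At position 4, choosing NOUN makes rule 2 impossible to satisfy; hence VERB.
At position 5, choosing NOUN makes rule 2 impossible to satisfy; hence VERB.
That leaves exactly one tagging: CONJ DET NOUN VERB VERB DET DET CONJ NOUN DET.
Check: rule 1 satisfied; rule 2 satisfied; rule 3 satisfied; rule 4 satisfied; rule 5 satisfied.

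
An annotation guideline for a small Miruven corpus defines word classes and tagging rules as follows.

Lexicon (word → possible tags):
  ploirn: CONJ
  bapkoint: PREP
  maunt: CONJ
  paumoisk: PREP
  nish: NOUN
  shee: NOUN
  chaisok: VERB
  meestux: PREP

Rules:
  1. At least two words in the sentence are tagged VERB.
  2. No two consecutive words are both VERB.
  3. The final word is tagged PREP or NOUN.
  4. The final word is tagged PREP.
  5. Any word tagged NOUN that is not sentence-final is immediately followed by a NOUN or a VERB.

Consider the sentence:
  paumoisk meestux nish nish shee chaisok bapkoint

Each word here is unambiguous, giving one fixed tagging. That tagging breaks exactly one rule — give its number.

Fixed tagging: PREP PREP NOUN NOUN NOUN VERB PREP.
Applying the rules: R1 violated, R2 holds, R3 holds, R4 holds, R5 holds.
Only rule 1 fails.

1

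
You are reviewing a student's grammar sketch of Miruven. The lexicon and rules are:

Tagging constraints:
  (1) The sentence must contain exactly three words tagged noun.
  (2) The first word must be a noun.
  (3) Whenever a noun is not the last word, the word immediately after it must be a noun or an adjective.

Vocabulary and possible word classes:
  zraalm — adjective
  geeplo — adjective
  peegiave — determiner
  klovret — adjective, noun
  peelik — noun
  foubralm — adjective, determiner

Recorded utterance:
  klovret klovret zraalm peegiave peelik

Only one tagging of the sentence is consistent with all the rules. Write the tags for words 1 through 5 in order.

noun noun adjective determiner noun

Candidates per position — 1:klovret {adjective,noun}; 2:klovret {adjective,noun}; 3:zraalm {adjective}; 4:peegiave {determiner}; 5:peelik {noun}.
Position 1: tagging it adjective would leave rule 1 unsatisfiable, so it must be noun.
Position 2: tagging it adjective would leave rule 1 unsatisfiable, so it must be noun.
So the tagging must be: noun noun adjective determiner noun.
Check: rule 1 satisfied; rule 2 satisfied; rule 3 satisfied.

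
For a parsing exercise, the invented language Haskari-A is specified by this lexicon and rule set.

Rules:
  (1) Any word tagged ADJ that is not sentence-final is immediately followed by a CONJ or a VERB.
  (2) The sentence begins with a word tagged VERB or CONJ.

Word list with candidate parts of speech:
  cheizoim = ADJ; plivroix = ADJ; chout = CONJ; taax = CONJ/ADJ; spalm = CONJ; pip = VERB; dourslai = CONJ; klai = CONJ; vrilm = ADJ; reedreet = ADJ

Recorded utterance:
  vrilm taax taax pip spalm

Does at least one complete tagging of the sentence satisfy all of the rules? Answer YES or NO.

Candidates per position — 1:vrilm {ADJ}; 2:taax {CONJ,ADJ}; 3:taax {CONJ,ADJ}; 4:pip {VERB}; 5:spalm {CONJ}.
Rule 2 cannot be satisfied by any choice of tags from the lexicon.
So there is no consistent tagging.

NO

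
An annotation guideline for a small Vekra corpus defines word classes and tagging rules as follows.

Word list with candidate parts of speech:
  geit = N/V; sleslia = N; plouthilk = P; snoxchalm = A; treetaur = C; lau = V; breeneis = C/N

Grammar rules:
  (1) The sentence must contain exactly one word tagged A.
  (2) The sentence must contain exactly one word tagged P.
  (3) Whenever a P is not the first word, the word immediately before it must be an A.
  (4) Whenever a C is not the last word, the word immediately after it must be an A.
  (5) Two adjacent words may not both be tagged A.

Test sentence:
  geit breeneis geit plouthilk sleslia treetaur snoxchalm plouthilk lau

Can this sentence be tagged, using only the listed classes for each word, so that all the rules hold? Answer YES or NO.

Candidates per position — 1:geit {N,V}; 2:breeneis {C,N}; 3:geit {N,V}; 4:plouthilk {P}; 5:sleslia {N}; 6:treetaur {C}; 7:snoxchalm {A}; 8:plouthilk {P}; 9:lau {V}.
Rule 2 cannot be satisfied by any choice of tags from the lexicon.
So there is no consistent tagging.

NO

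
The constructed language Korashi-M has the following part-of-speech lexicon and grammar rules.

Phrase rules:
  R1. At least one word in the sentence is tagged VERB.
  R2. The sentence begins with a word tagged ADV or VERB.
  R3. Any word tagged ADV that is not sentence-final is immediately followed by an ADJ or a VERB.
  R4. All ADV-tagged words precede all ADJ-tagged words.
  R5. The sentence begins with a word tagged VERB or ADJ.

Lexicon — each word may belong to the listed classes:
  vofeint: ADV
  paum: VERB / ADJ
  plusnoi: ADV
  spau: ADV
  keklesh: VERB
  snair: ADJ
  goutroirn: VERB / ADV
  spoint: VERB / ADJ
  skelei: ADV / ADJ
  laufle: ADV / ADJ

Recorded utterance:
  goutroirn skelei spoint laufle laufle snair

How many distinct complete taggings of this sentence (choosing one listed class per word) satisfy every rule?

5

Candidates per position — 1:goutroirn {VERB,ADV}; 2:skelei {ADV,ADJ}; 3:spoint {VERB,ADJ}; 4:laufle {ADV,ADJ}; 5:laufle {ADV,ADJ}; 6:snair {ADJ}.
There are 32 candidate sequences in total.
The sequences that satisfy every rule: VERB ADV VERB ADV ADJ ADJ; VERB ADV VERB ADJ ADJ ADJ; VERB ADV ADJ ADJ ADJ ADJ; VERB ADJ VERB ADJ ADJ ADJ; VERB ADJ ADJ ADJ ADJ ADJ.
Count = 5.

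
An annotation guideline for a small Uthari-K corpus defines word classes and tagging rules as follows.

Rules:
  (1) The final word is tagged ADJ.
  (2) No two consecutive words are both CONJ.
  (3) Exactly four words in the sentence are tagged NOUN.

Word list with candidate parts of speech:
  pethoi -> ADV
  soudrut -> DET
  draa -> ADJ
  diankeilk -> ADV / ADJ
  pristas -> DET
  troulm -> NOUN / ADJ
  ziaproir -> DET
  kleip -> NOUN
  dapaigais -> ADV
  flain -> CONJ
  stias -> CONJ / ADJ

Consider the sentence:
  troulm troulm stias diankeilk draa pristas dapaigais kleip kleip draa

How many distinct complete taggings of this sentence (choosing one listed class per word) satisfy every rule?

Candidates per position — 1:troulm {NOUN,ADJ}; 2:troulm {NOUN,ADJ}; 3:stias {CONJ,ADJ}; 4:diankeilk {ADV,ADJ}; 5:draa {ADJ}; 6:pristas {DET}; 7:dapaigais {ADV}; 8:kleip {NOUN}; 9:kleip {NOUN}; 10:draa {ADJ}.
There are 16 candidate sequences in total.
The sequences that satisfy every rule: NOUN NOUN CONJ ADV ADJ DET ADV NOUN NOUN ADJ; NOUN NOUN CONJ ADJ ADJ DET ADV NOUN NOUN ADJ; NOUN NOUN ADJ ADV ADJ DET ADV NOUN NOUN ADJ; NOUN NOUN ADJ ADJ ADJ DET ADV NOUN NOUN ADJ.
Count = 4.

4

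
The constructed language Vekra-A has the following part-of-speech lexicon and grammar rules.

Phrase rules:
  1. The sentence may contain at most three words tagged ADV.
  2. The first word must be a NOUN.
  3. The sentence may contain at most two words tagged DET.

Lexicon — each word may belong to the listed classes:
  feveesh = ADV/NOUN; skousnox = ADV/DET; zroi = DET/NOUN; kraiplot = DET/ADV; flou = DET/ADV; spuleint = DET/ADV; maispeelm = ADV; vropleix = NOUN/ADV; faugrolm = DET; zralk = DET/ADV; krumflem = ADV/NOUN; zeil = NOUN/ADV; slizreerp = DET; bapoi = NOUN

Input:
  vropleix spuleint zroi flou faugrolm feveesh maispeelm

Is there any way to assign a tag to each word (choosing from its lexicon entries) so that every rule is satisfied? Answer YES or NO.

Candidates per position — 1:vropleix {NOUN,ADV}; 2:spuleint {DET,ADV}; 3:zroi {DET,NOUN}; 4:flou {DET,ADV}; 5:faugrolm {DET}; 6:feveesh {ADV,NOUN}; 7:maispeelm {ADV}.
One satisfying assignment: NOUN DET NOUN ADV DET NOUN ADV.
Rule-by-rule: rule 1 holds; rule 2 holds; rule 3 holds.

YES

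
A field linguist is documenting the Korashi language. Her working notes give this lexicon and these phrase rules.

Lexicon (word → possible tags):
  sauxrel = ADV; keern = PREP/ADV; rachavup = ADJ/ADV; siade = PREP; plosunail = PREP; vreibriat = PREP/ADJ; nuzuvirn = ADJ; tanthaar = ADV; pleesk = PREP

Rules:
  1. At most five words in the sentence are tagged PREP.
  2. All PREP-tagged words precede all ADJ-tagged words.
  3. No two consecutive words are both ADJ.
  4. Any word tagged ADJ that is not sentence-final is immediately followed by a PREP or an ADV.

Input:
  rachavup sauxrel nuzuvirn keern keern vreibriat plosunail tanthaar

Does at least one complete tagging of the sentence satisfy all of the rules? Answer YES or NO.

Candidates per position — 1:rachavup {ADJ,ADV}; 2:sauxrel {ADV}; 3:nuzuvirn {ADJ}; 4:keern {PREP,ADV}; 5:keern {PREP,ADV}; 6:vreibriat {PREP,ADJ}; 7:plosunail {PREP}; 8:tanthaar {ADV}.
Rule 2 cannot be satisfied by any choice of tags from the lexicon.
So there is no consistent tagging.

NO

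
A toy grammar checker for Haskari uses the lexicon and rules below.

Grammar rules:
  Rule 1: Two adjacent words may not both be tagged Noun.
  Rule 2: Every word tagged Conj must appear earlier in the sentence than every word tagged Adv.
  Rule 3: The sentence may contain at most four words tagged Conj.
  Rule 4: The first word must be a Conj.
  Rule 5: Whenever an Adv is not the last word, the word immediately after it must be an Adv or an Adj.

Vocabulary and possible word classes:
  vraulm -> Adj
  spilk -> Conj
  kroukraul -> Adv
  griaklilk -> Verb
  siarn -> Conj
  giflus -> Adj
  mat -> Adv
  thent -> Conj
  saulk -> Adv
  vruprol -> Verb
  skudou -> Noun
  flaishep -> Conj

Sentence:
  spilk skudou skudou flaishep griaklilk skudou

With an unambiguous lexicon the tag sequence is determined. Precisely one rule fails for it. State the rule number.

1

Fixed tagging: Conj Noun Noun Conj Verb Noun.
Rule check: R1 ✗, R2 ✓, R3 ✓, R4 ✓, R5 ✓.
Only rule 1 fails.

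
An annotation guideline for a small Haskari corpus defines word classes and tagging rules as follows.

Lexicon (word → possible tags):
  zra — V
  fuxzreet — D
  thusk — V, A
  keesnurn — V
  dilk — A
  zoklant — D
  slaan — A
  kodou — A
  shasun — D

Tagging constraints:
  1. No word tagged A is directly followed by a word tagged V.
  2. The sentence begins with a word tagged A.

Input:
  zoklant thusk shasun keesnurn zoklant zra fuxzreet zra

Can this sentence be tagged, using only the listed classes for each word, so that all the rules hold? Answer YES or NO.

Candidates per position — 1:zoklant {D}; 2:thusk {V,A}; 3:shasun {D}; 4:keesnurn {V}; 5:zoklant {D}; 6:zra {V}; 7:fuxzreet {D}; 8:zra {V}.
Rule 2 cannot be satisfied by any choice of tags from the lexicon.
So there is no consistent tagging.

NO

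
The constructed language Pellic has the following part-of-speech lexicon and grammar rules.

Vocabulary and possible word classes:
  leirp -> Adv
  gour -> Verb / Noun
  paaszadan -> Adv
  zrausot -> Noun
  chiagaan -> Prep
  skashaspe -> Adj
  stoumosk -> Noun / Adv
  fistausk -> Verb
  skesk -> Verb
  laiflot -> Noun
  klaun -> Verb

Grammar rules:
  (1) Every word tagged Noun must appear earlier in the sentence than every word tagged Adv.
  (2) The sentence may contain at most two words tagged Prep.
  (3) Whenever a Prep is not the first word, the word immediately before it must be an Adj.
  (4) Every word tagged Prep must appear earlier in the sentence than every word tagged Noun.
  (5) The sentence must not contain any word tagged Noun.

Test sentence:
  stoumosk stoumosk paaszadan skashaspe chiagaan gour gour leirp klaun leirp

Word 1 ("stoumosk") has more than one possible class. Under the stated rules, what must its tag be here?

Adv

Candidates per position — 1:stoumosk {Noun,Adv}; 2:stoumosk {Noun,Adv}; 3:paaszadan {Adv}; 4:skashaspe {Adj}; 5:chiagaan {Prep}; 6:gour {Verb,Noun}; 7:gour {Verb,Noun}; 8:leirp {Adv}; 9:klaun {Verb}; 10:leirp {Adv}.
Position 1: Noun is ruled out by rule 4; that leaves Adv.
Position 2: Noun is ruled out by rule 1; that leaves Adv.
Position 6: Noun is ruled out by rule 1; that leaves Verb.
Position 7: Noun is ruled out by rule 1; that leaves Verb.
So the tagging must be: Adv Adv Adv Adj Prep Verb Verb Adv Verb Adv.
Check: rule 1 ok; rule 2 ok; rule 3 ok; rule 4 ok; rule 5 ok.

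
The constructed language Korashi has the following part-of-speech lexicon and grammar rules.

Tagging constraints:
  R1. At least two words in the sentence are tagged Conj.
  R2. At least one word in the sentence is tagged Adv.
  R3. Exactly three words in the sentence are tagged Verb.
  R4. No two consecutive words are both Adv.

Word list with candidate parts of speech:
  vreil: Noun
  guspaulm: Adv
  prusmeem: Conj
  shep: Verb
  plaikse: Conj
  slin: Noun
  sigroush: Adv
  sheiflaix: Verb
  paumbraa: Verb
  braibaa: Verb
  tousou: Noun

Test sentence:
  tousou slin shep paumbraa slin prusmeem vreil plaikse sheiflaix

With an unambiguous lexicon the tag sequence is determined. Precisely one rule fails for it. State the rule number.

Fixed tagging: Noun Noun Verb Verb Noun Conj Noun Conj Verb.
Rule check: R1 pass, R2 fail, R3 pass, R4 pass.
Only rule 2 fails.

2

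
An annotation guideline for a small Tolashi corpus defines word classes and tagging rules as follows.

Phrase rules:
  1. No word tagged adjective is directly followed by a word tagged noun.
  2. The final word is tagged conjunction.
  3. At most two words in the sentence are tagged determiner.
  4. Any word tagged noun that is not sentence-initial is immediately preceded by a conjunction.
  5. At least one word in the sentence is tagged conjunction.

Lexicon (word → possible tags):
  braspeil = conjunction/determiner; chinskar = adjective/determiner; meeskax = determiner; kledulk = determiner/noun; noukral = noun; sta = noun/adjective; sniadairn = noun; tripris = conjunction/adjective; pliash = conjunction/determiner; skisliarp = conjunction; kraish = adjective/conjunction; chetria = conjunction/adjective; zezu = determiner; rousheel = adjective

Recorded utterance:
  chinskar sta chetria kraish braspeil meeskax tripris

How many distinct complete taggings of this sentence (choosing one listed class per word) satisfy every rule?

12

Candidates per position — 1:chinskar {adjective,determiner}; 2:sta {noun,adjective}; 3:chetria {conjunction,adjective}; 4:kraish {adjective,conjunction}; 5:braspeil {conjunction,determiner}; 6:meeskax {determiner}; 7:tripris {conjunction,adjective}.
There are 64 candidate sequences in total.
Checking each against the rules leaves 12 sequences.
Count = 12.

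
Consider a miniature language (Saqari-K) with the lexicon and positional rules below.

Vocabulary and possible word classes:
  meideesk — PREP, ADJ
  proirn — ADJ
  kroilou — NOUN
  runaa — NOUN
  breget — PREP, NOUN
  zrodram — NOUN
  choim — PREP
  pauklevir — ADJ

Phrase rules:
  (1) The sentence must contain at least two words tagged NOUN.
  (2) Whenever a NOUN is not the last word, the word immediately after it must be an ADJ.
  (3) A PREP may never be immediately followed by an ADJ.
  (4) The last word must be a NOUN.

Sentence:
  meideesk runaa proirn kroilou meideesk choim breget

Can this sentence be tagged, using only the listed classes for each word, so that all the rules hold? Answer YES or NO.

YES

Candidates per position — 1:meideesk {PREP,ADJ}; 2:runaa {NOUN}; 3:proirn {ADJ}; 4:kroilou {NOUN}; 5:meideesk {PREP,ADJ}; 6:choim {PREP}; 7:breget {PREP,NOUN}.
One satisfying assignment: ADJ NOUN ADJ NOUN ADJ PREP NOUN.
Verifying each rule — rule 1 ok; rule 2 ok; rule 3 ok; rule 4 ok.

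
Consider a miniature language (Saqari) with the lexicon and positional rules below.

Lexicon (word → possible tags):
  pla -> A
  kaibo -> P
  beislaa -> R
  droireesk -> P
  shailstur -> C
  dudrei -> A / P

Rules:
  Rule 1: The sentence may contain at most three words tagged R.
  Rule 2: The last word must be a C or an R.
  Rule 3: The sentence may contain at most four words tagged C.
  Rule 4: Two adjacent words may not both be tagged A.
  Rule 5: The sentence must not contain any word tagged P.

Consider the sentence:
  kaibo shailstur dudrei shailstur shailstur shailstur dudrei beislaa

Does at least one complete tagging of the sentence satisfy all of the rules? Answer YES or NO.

Candidates per position — 1:kaibo {P}; 2:shailstur {C}; 3:dudrei {A,P}; 4:shailstur {C}; 5:shailstur {C}; 6:shailstur {C}; 7:dudrei {A,P}; 8:beislaa {R}.
Rule 5 cannot be satisfied by any choice of tags from the lexicon.
So there is no consistent tagging.

NO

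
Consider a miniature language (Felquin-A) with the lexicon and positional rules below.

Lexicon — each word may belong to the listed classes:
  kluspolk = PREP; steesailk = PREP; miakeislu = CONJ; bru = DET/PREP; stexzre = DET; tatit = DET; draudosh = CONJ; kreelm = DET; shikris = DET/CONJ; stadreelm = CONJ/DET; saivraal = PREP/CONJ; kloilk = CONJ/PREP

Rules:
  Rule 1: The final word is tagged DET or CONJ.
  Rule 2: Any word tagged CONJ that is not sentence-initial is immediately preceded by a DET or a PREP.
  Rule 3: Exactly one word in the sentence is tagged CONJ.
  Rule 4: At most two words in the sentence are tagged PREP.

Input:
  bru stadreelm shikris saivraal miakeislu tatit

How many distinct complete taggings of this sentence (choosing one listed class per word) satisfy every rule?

Candidates per position — 1:bru {DET,PREP}; 2:stadreelm {CONJ,DET}; 3:shikris {DET,CONJ}; 4:saivraal {PREP,CONJ}; 5:miakeislu {CONJ}; 6:tatit {DET}.
There are 16 candidate sequences in total.
The sequences that satisfy every rule: DET DET DET PREP CONJ DET; PREP DET DET PREP CONJ DET.
Count = 2.

2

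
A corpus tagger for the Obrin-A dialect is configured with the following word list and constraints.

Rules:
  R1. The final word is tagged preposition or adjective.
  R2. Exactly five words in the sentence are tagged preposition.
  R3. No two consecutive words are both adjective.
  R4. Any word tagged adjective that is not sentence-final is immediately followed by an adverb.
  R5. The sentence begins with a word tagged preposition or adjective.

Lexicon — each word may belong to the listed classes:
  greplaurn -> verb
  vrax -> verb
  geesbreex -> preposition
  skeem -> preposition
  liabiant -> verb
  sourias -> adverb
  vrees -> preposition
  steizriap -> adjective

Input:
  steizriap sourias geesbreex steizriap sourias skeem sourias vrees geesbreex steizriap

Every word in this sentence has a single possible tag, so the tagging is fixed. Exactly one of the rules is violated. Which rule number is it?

2

Fixed tagging: adjective adverb preposition adjective adverb preposition adverb preposition preposition adjective.
Checking each rule: R1 pass, R2 fail, R3 pass, R4 pass, R5 pass.
Only rule 2 fails.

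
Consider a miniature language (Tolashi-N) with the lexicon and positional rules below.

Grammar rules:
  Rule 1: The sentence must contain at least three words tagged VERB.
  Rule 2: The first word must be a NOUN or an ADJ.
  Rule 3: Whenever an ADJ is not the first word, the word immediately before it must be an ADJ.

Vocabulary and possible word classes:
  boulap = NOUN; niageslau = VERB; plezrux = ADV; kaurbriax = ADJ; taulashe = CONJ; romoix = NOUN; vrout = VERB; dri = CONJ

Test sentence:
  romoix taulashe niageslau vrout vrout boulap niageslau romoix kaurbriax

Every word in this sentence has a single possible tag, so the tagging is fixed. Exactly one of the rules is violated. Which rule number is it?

Fixed tagging: NOUN CONJ VERB VERB VERB NOUN VERB NOUN ADJ.
Applying the rules: R1 ok, R2 ok, R3 fails.
Only rule 3 fails.

3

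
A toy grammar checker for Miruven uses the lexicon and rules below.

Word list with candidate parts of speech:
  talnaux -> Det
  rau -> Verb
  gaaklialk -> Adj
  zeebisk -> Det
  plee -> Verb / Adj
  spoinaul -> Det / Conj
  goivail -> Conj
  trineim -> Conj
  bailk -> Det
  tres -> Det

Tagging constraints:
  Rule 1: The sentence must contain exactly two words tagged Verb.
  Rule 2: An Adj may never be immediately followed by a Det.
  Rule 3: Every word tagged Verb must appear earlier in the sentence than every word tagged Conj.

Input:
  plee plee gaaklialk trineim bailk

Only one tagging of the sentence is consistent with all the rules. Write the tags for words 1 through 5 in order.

Candidates per position — 1:plee {Verb,Adj}; 2:plee {Verb,Adj}; 3:gaaklialk {Adj}; 4:trineim {Conj}; 5:bailk {Det}.
If word 1 were Adj, no tagging could satisfy rule 1; so word 1 is Verb.
If word 2 were Adj, no tagging could satisfy rule 1; so word 2 is Verb.
The only consistent sequence is: Verb Verb Adj Conj Det.
Checking: rule 1 ok; rule 2 ok; rule 3 ok.

Verb Verb Adj Conj Det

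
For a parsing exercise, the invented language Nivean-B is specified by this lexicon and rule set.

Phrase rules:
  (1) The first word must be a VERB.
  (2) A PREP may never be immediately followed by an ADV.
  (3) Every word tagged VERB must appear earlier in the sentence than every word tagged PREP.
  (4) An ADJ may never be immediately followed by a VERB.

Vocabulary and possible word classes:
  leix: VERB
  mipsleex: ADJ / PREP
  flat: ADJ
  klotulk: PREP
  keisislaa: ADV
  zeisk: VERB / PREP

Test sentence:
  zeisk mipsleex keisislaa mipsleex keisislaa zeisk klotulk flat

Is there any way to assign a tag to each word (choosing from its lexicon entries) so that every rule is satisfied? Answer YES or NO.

YES

Candidates per position — 1:zeisk {VERB,PREP}; 2:mipsleex {ADJ,PREP}; 3:keisislaa {ADV}; 4:mipsleex {ADJ,PREP}; 5:keisislaa {ADV}; 6:zeisk {VERB,PREP}; 7:klotulk {PREP}; 8:flat {ADJ}.
One satisfying assignment: VERB ADJ ADV ADJ ADV PREP PREP ADJ.
Verifying each rule — rule 1 holds; rule 2 holds; rule 3 holds; rule 4 holds.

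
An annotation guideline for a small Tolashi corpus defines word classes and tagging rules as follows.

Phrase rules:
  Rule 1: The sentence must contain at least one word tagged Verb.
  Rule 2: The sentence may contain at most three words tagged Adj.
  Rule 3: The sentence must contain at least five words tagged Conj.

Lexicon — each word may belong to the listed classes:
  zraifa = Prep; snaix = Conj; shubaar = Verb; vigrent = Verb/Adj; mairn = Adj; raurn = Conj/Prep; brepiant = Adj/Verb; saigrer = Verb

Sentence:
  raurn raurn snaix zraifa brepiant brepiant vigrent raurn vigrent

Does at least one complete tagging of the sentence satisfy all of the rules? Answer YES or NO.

NO

Candidates per position — 1:raurn {Conj,Prep}; 2:raurn {Conj,Prep}; 3:snaix {Conj}; 4:zraifa {Prep}; 5:brepiant {Adj,Verb}; 6:brepiant {Adj,Verb}; 7:vigrent {Verb,Adj}; 8:raurn {Conj,Prep}; 9:vigrent {Verb,Adj}.
Rule 3 cannot be satisfied by any choice of tags from the lexicon.
So there is no consistent tagging.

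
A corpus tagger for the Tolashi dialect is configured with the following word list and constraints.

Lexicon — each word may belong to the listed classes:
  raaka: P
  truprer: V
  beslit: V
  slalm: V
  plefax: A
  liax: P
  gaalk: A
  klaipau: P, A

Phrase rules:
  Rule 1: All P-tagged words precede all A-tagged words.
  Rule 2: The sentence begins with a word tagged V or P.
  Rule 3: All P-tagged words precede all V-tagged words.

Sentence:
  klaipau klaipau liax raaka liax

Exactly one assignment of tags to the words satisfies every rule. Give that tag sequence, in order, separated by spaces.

P P P P P

Candidates per position — 1:klaipau {P,A}; 2:klaipau {P,A}; 3:liax {P}; 4:raaka {P}; 5:liax {P}.
Word 1 cannot be A — rule 1 would then fail for every completion. It is P.
Word 2 cannot be A — rule 1 would then fail for every completion. It is P.
That leaves exactly one tagging: P P P P P.
Checking: rule 1 holds; rule 2 holds; rule 3 holds.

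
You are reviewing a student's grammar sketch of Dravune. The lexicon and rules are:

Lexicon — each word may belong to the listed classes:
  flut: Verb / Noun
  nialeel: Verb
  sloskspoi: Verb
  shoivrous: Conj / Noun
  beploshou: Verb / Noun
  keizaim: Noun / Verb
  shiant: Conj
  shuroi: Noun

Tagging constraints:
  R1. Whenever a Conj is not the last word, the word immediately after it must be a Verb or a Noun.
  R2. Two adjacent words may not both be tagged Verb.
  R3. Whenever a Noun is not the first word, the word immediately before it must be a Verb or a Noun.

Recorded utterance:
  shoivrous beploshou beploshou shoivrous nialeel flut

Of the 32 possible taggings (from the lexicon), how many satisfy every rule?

8

Candidates per position — 1:shoivrous {Conj,Noun}; 2:beploshou {Verb,Noun}; 3:beploshou {Verb,Noun}; 4:shoivrous {Conj,Noun}; 5:nialeel {Verb}; 6:flut {Verb,Noun}.
There are 32 candidate sequences in total.
Checking each against the rules leaves 8 sequences.
Count = 8.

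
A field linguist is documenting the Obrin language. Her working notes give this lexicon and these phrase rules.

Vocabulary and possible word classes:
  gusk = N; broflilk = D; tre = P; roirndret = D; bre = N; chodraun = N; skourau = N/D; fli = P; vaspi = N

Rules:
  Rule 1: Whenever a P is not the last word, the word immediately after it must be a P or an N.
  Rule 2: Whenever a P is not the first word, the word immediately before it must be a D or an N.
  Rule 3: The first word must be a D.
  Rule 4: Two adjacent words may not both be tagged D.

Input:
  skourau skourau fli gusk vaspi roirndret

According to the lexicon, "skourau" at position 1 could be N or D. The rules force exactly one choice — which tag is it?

Candidates per position — 1:skourau {N,D}; 2:skourau {N,D}; 3:fli {P}; 4:gusk {N}; 5:vaspi {N}; 6:roirndret {D}.
Word 1 cannot be N — rule 3 would then fail for every completion. It is D.
Word 2 cannot be D — rule 4 would then fail for every completion. It is N.
That leaves exactly one tagging: D N P N N D.
Check: rule 1 ✓; rule 2 ✓; rule 3 ✓; rule 4 ✓.

D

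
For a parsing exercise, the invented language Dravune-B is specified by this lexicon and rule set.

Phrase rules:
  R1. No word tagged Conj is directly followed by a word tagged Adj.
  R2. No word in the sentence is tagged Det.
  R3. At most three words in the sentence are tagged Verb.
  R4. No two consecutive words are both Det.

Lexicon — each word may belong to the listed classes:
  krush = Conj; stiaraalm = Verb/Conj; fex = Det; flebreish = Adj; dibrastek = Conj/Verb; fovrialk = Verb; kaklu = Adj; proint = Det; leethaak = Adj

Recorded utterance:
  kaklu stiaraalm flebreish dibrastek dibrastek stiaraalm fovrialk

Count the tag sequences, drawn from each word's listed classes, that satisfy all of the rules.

4

Candidates per position — 1:kaklu {Adj}; 2:stiaraalm {Verb,Conj}; 3:flebreish {Adj}; 4:dibrastek {Conj,Verb}; 5:dibrastek {Conj,Verb}; 6:stiaraalm {Verb,Conj}; 7:fovrialk {Verb}.
There are 16 candidate sequences in total.
The sequences that satisfy every rule: Adj Verb Adj Conj Conj Verb Verb; Adj Verb Adj Conj Conj Conj Verb; Adj Verb Adj Conj Verb Conj Verb; Adj Verb Adj Verb Conj Conj Verb.
Count = 4.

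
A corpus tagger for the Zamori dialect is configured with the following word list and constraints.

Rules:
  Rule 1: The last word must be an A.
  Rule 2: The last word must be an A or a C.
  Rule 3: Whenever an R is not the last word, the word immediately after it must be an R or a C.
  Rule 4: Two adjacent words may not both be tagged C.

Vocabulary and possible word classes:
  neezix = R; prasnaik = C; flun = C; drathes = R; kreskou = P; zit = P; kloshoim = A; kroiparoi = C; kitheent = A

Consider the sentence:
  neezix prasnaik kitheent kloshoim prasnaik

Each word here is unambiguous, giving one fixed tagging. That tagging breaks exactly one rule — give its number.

Fixed tagging: R C A A C.
Checking each rule: R1 fail, R2 pass, R3 pass, R4 pass.
Only rule 1 fails.

1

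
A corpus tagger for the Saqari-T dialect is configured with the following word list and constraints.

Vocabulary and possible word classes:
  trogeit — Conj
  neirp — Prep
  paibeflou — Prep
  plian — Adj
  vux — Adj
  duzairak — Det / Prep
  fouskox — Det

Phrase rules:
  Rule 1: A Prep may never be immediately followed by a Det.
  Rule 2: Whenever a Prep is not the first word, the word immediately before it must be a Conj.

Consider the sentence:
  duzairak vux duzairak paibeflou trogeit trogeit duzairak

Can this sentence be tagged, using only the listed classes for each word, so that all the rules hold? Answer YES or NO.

NO

Candidates per position — 1:duzairak {Det,Prep}; 2:vux {Adj}; 3:duzairak {Det,Prep}; 4:paibeflou {Prep}; 5:trogeit {Conj}; 6:trogeit {Conj}; 7:duzairak {Det,Prep}.
Rule 2 cannot be satisfied by any choice of tags from the lexicon.
So there is no consistent tagging.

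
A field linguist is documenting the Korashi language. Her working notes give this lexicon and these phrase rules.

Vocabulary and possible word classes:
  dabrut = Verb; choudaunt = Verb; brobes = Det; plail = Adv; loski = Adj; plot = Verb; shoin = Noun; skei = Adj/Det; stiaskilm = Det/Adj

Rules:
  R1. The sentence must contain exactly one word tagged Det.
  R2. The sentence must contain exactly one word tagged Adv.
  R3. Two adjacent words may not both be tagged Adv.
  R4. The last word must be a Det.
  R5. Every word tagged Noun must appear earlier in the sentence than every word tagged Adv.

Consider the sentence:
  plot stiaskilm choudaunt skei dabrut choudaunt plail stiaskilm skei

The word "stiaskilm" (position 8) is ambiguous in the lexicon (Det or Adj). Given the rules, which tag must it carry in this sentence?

Adj

Candidates per position — 1:plot {Verb}; 2:stiaskilm {Det,Adj}; 3:choudaunt {Verb}; 4:skei {Adj,Det}; 5:dabrut {Verb}; 6:choudaunt {Verb}; 7:plail {Adv}; 8:stiaskilm {Det,Adj}; 9:skei {Adj,Det}.
Position 9: tagging it Adj would leave rule 4 unsatisfiable, so it must be Det.
Position 2: tagging it Det would leave rule 1 unsatisfiable, so it must be Adj.
Position 4: tagging it Det would leave rule 1 unsatisfiable, so it must be Adj.
Position 8: tagging it Det would leave rule 1 unsatisfiable, so it must be Adj.
So the tagging must be: Verb Adj Verb Adj Verb Verb Adv Adj Det.
Checking: rule 1 ✓; rule 2 ✓; rule 3 ✓; rule 4 ✓; rule 5 ✓.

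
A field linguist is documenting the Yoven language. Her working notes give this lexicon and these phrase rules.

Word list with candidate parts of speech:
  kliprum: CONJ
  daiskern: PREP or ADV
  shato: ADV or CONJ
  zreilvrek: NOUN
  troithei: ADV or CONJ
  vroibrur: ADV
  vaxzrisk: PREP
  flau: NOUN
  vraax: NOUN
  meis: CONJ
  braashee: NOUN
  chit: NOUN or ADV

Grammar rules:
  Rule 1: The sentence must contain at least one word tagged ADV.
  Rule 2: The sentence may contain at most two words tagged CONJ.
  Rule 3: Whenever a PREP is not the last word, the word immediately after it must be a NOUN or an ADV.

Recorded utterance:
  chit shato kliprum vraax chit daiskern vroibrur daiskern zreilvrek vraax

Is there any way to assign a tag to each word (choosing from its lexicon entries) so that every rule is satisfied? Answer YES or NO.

Candidates per position — 1:chit {NOUN,ADV}; 2:shato {ADV,CONJ}; 3:kliprum {CONJ}; 4:vraax {NOUN}; 5:chit {NOUN,ADV}; 6:daiskern {PREP,ADV}; 7:vroibrur {ADV}; 8:daiskern {PREP,ADV}; 9:zreilvrek {NOUN}; 10:vraax {NOUN}.
One satisfying assignment: ADV ADV CONJ NOUN ADV ADV ADV ADV NOUN NOUN.
Checking: rule 1 ✓; rule 2 ✓; rule 3 ✓.

YES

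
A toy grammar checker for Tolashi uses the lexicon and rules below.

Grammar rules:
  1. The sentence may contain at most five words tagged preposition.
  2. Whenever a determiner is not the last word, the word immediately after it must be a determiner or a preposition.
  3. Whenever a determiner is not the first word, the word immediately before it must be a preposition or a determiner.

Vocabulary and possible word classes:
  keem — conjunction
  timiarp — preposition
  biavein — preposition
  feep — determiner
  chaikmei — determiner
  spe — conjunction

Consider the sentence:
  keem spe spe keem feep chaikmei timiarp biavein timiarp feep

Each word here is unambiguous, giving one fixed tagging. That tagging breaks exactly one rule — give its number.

3

Fixed tagging: conjunction conjunction conjunction conjunction determiner determiner preposition preposition preposition determiner.
Applying the rules: R1 ok, R2 ok, R3 fails.
Only rule 3 fails.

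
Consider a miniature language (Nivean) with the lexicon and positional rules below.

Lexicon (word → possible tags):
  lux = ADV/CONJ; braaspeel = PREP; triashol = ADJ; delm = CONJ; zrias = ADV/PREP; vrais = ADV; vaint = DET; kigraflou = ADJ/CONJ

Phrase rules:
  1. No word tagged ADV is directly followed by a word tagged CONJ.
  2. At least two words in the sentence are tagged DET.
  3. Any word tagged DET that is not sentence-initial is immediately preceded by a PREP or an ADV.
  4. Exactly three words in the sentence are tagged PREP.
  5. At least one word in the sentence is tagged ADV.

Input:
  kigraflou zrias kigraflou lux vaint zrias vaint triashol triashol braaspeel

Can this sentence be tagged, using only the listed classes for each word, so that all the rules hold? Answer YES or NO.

Candidates per position — 1:kigraflou {ADJ,CONJ}; 2:zrias {ADV,PREP}; 3:kigraflou {ADJ,CONJ}; 4:lux {ADV,CONJ}; 5:vaint {DET}; 6:zrias {ADV,PREP}; 7:vaint {DET}; 8:triashol {ADJ}; 9:triashol {ADJ}; 10:braaspeel {PREP}.
One satisfying assignment: ADJ PREP ADJ ADV DET PREP DET ADJ ADJ PREP.
Checking: rule 1 holds; rule 2 holds; rule 3 holds; rule 4 holds; rule 5 holds.

YES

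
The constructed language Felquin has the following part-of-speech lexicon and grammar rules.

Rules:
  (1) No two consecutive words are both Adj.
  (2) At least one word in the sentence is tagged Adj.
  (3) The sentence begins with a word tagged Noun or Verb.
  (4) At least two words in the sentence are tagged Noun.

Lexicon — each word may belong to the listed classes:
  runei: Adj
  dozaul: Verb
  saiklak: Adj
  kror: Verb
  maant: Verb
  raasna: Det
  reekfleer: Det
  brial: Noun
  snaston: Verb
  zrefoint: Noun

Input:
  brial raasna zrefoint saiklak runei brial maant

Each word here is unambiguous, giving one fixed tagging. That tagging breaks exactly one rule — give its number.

1

Fixed tagging: Noun Det Noun Adj Adj Noun Verb.
Applying the rules: R1 violated, R2 holds, R3 holds, R4 holds.
Only rule 1 fails.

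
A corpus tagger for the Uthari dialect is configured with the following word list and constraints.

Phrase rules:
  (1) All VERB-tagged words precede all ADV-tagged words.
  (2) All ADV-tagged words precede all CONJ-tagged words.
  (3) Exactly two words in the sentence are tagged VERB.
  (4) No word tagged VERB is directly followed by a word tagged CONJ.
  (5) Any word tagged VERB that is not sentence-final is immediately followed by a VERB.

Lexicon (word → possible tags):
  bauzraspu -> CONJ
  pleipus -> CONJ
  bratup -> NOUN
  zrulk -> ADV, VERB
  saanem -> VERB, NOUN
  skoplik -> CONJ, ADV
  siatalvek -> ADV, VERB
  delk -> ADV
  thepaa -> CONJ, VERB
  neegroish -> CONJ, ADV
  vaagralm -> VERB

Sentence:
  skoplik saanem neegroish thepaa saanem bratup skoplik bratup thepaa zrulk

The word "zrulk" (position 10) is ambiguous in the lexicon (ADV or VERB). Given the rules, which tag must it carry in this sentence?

VERB

Candidates per position — 1:skoplik {CONJ,ADV}; 2:saanem {VERB,NOUN}; 3:neegroish {CONJ,ADV}; 4:thepaa {CONJ,VERB}; 5:saanem {VERB,NOUN}; 6:bratup {NOUN}; 7:skoplik {CONJ,ADV}; 8:bratup {NOUN}; 9:thepaa {CONJ,VERB}; 10:zrulk {ADV,VERB}.
Position 2: tagging it VERB would leave rule 5 unsatisfiable, so it must be NOUN.
Position 4: tagging it VERB would leave rule 5 unsatisfiable, so it must be CONJ.
Position 5: tagging it VERB would leave rule 5 unsatisfiable, so it must be NOUN.
Position 7: tagging it ADV would leave rule 2 unsatisfiable, so it must be CONJ.
Position 9: tagging it CONJ would leave rule 3 unsatisfiable, so it must be VERB.
Position 10: tagging it ADV would leave rule 2 unsatisfiable, so it must be VERB.
Position 1: tagging it ADV would leave rule 1 unsatisfiable, so it must be CONJ.
Position 3: tagging it ADV would leave rule 1 unsatisfiable, so it must be CONJ.
So the tagging must be: CONJ NOUN CONJ CONJ NOUN NOUN CONJ NOUN VERB VERB.
Checking: rule 1 holds; rule 2 holds; rule 3 holds; rule 4 holds; rule 5 holds.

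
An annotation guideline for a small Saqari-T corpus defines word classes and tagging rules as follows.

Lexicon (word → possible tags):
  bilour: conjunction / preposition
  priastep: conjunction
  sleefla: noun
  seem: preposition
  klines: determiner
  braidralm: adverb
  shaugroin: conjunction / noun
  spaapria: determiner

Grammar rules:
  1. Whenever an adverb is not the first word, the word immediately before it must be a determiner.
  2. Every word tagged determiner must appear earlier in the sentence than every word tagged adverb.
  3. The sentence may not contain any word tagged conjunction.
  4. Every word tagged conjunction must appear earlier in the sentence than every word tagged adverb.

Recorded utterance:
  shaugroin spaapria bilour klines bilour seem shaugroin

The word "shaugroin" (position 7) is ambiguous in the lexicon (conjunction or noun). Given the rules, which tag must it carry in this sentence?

noun

Candidates per position — 1:shaugroin {conjunction,noun}; 2:spaapria {determiner}; 3:bilour {conjunction,preposition}; 4:klines {determiner}; 5:bilour {conjunction,preposition}; 6:seem {preposition}; 7:shaugroin {conjunction,noun}.
If word 1 were conjunction, no tagging could satisfy rule 3; so word 1 is noun.
If word 3 were conjunction, no tagging could satisfy rule 3; so word 3 is preposition.
If word 5 were conjunction, no tagging could satisfy rule 3; so word 5 is preposition.
If word 7 were conjunction, no tagging could satisfy rule 3; so word 7 is noun.
The only consistent sequence is: noun determiner preposition determiner preposition preposition noun.
Rule-by-rule: rule 1 ✓; rule 2 ✓; rule 3 ✓; rule 4 ✓.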